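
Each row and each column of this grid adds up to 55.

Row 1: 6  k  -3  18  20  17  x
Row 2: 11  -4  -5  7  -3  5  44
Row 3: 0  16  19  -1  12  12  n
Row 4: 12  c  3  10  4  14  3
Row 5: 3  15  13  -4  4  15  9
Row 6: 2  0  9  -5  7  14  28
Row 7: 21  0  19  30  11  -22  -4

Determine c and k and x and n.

c = 9, k = 19, x = -22, n = -3

The known cells in row 4 total 46, leaving 55 − 46 = 9 for the blank.
The known cells in row 3 total 58, leaving 55 − 58 = -3 for the blank.
The known cells in column 7 total 77, leaving 55 − 77 = -22 for the blank.
The known cells in row 1 total 36, leaving 55 − 36 = 19 for the blank.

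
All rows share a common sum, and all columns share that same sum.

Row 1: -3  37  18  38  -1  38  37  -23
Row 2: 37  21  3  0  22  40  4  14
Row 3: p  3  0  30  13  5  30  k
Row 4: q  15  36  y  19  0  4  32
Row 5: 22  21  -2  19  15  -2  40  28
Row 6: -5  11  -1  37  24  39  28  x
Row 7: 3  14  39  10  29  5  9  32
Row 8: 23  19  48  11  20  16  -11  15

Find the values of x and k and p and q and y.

Rows 1 and 2 both sum to 141, so that's the common total.
Row 6 has -5 + 11 − 1 + 37 + 24 + 39 + 28 = 133; the blank must be 141 − 133 = 8.
Column 8 has -23 + 14 + 32 + 28 + 8 + 32 + 15 = 106; the blank must be 141 − 106 = 35.
Row 3 has 3 + 0 + 30 + 13 + 5 + 30 + 35 = 116; the blank must be 141 − 116 = 25.
Column 1 has -3 + 37 + 25 + 22 − 5 + 3 + 23 = 102; the blank must be 141 − 102 = 39.
Row 4 has 39 + 15 + 36 + 19 + 0 + 4 + 32 = 145; the blank must be 141 − 145 = -4.

x = 8, k = 35, p = 25, q = 39, y = -4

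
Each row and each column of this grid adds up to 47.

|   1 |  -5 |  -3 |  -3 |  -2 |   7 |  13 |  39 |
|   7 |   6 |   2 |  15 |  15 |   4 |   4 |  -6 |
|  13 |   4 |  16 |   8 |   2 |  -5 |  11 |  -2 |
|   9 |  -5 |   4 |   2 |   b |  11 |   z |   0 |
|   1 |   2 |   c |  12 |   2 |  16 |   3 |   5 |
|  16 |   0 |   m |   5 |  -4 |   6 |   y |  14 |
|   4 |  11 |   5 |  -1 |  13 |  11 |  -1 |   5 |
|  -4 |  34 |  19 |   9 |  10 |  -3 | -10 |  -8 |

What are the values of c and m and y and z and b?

c = 6, m = -2, y = 12, z = 15, b = 11

Column 5 has -2 + 15 + 2 + 2 − 4 + 13 + 10 = 36; the blank must be 47 − 36 = 11.
Row 5 has 1 + 2 + 12 + 2 + 16 + 3 + 5 = 41; the blank must be 47 − 41 = 6.
Row 4 has 9 − 5 + 4 + 2 + 11 + 11 + 0 = 32; the blank must be 47 − 32 = 15.
Column 7 has 13 + 4 + 11 + 15 + 3 − 1 − 10 = 35; the blank must be 47 − 35 = 12.
Row 6 has 16 + 0 + 5 − 4 + 6 + 12 + 14 = 49; the blank must be 47 − 49 = -2.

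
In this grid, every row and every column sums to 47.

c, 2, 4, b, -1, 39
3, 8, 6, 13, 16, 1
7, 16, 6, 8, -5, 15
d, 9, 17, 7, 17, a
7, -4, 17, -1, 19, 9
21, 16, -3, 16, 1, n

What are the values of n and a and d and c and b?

n = -4, a = -13, d = 10, c = -1, b = 4

Row 6 has 21 + 16 − 3 + 16 + 1 = 51; the blank must be 47 − 51 = -4.
Column 4 has 13 + 8 + 7 − 1 + 16 = 43; the blank must be 47 − 43 = 4.
Row 1 has 2 + 4 + 4 − 1 + 39 = 48; the blank must be 47 − 48 = -1.
Column 1 has -1 + 3 + 7 + 7 + 21 = 37; the blank must be 47 − 37 = 10.
Row 4 has 10 + 9 + 17 + 7 + 17 = 60; the blank must be 47 − 60 = -13.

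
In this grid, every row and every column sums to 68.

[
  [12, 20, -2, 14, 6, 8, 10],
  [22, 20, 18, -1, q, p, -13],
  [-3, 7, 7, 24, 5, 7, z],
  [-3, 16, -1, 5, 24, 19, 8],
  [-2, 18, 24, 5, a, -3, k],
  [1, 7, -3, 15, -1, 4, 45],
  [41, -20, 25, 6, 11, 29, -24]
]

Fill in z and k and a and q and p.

The known cells in column 6 total 64, leaving 68 − 64 = 4 for the blank.
The known cells in row 2 total 50, leaving 68 − 50 = 18 for the blank.
The known cells in column 5 total 63, leaving 68 − 63 = 5 for the blank.
The known cells in row 5 total 47, leaving 68 − 47 = 21 for the blank.
The known cells in row 3 total 47, leaving 68 − 47 = 21 for the blank.

z = 21, k = 21, a = 5, q = 18, p = 4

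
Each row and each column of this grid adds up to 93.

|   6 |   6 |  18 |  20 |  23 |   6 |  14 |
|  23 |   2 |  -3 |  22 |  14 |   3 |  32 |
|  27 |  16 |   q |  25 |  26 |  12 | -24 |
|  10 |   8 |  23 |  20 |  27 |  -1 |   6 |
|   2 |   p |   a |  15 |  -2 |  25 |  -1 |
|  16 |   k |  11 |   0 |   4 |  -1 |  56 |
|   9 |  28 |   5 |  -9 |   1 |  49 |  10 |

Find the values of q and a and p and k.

Row 6: 16 + 11 + 0 + 4 − 1 + 56 = 86, so its missing entry is 93 − 86 = 7.
Column 2: 6 + 2 + 16 + 8 + 7 + 28 = 67, so its missing entry is 93 − 67 = 26.
Row 5: 2 + 26 + 15 − 2 + 25 − 1 = 65, so its missing entry is 93 − 65 = 28.
Row 3: 27 + 16 + 25 + 26 + 12 − 24 = 82, so its missing entry is 93 − 82 = 11.

q = 11, a = 28, p = 26, k = 7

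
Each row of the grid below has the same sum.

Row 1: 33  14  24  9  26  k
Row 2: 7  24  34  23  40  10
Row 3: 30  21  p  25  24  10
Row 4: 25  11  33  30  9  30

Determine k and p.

Row 2 sums to 138 and so does row 4; that's the common total.
In row 1 the known cells total 106, leaving 138 − 106 = 32.
In row 3 the known cells total 110, leaving 138 − 110 = 28.

k = 32, p = 28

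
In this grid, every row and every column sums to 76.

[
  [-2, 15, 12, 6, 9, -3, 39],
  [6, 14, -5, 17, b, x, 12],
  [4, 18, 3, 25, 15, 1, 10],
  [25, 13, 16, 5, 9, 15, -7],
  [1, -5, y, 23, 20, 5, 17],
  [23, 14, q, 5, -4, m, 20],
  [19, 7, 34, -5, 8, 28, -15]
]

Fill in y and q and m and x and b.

The known cells in column 5 total 57, leaving 76 − 57 = 19 for the blank.
The known cells in row 2 total 63, leaving 76 − 63 = 13 for the blank.
The known cells in column 6 total 59, leaving 76 − 59 = 17 for the blank.
The known cells in row 5 total 61, leaving 76 − 61 = 15 for the blank.
The known cells in row 6 total 75, leaving 76 − 75 = 1 for the blank.

y = 15, q = 1, m = 17, x = 13, b = 19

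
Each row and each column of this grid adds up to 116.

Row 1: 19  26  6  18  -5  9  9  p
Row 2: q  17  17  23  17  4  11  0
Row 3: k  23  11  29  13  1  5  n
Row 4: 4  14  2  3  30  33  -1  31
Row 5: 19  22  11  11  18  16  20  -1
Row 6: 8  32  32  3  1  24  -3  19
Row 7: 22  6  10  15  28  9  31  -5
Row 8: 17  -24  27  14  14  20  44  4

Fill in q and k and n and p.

q = 27, k = 0, n = 34, p = 34

Row 2 has 17 + 17 + 23 + 17 + 4 + 11 + 0 = 89; the blank must be 116 − 89 = 27.
Row 1 has 19 + 26 + 6 + 18 − 5 + 9 + 9 = 82; the blank must be 116 − 82 = 34.
Column 1 has 19 + 27 + 4 + 19 + 8 + 22 + 17 = 116; the blank must be 116 − 116 = 0.
Row 3 has 0 + 23 + 11 + 29 + 13 + 1 + 5 = 82; the blank must be 116 − 82 = 34.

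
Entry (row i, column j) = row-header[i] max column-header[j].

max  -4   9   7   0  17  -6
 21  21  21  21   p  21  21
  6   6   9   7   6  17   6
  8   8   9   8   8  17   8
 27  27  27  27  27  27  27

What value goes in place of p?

21

max(21, 0) = 21.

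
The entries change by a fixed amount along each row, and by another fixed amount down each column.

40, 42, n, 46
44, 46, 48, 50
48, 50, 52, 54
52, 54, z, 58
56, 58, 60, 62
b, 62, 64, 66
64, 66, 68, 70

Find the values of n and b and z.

n = 44, b = 60, z = 56

Along each row the entries change by 2 per step; down each column they change by 4.
Row 1: from 40 at column 1, stepping by 2 to column 3 gives 44.
Row 6: from 62 at column 2, stepping by 2 to column 1 gives 60.
Row 4: from 52 at column 1, stepping by 2 to column 3 gives 56.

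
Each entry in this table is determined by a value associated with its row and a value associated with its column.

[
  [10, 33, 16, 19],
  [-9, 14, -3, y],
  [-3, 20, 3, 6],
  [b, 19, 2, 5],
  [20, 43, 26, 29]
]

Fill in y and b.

y = 0, b = -4

The difference between any two rows is the same in every column — this is an addition table with the headers hidden.
Row 2 minus row 1 is 14 − 33 = -19, so its entry in column 4 is 19 + (-19) = 0.
Row 4 minus row 1 is 19 − 33 = -14, so its entry in column 1 is 10 + (-14) = -4.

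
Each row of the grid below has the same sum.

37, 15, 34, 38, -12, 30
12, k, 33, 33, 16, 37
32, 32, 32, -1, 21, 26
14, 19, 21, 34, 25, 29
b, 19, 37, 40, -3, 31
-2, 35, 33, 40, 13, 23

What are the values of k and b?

k = 11, b = 18

The complete rows each total 142.
Row 2 is missing 142 − 131 = 11 (since 12 + 33 + 33 + 16 + 37 = 131).
Row 5 is missing 142 − 124 = 18 (since 19 + 37 + 40 − 3 + 31 = 124).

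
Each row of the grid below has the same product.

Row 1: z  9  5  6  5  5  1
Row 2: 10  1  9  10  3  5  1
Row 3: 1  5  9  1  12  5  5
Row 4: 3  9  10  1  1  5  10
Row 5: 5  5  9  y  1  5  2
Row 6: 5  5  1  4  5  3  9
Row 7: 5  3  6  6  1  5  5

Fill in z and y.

Rows 2 and 3 each multiply to 13500, so every row has product 13500.
Row 1: 9×5×6×5×5×1 = 6750, so the missing entry is 13500 ÷ 6750 = 2.
Row 5: 5×5×9×1×5×2 = 2250, so the missing entry is 13500 ÷ 2250 = 6.

z = 2, y = 6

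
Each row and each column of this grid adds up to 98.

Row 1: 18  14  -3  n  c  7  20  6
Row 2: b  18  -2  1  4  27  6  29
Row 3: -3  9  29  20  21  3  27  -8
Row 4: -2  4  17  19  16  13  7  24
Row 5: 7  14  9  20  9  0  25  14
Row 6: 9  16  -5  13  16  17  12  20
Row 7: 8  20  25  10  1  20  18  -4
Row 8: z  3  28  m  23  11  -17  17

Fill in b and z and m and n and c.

The known cells in column 5 total 90, leaving 98 − 90 = 8 for the blank.
The known cells in row 1 total 70, leaving 98 − 70 = 28 for the blank.
The known cells in column 4 total 111, leaving 98 − 111 = -13 for the blank.
The known cells in row 8 total 52, leaving 98 − 52 = 46 for the blank.
The known cells in row 2 total 83, leaving 98 − 83 = 15 for the blank.

b = 15, z = 46, m = -13, n = 28, c = 8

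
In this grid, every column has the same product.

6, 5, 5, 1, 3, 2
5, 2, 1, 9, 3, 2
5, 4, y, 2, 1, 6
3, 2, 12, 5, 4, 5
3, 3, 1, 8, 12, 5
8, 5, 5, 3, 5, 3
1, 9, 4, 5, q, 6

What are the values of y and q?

Columns 2 and 4 each multiply to 10800, so every column has product 10800.
Column 3: 5×1×12×1×5×4 = 1200, so the missing entry is 10800 ÷ 1200 = 9.
Column 5: 3×3×1×4×12×5 = 2160, so the missing entry is 10800 ÷ 2160 = 5.

y = 9, q = 5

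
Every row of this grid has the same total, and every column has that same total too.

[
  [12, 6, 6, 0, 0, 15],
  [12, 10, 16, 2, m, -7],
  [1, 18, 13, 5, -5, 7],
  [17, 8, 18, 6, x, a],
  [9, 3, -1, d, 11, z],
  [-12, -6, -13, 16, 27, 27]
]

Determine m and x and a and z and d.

Rows 1 and 3 both sum to 39, so that's the common total.
The known cells in column 4 total 29, leaving 39 − 29 = 10 for the blank.
The known cells in row 2 total 33, leaving 39 − 33 = 6 for the blank.
The known cells in column 5 total 39, leaving 39 − 39 = 0 for the blank.
The known cells in row 5 total 32, leaving 39 − 32 = 7 for the blank.
The known cells in row 4 total 49, leaving 39 − 49 = -10 for the blank.

m = 6, x = 0, a = -10, z = 7, d = 10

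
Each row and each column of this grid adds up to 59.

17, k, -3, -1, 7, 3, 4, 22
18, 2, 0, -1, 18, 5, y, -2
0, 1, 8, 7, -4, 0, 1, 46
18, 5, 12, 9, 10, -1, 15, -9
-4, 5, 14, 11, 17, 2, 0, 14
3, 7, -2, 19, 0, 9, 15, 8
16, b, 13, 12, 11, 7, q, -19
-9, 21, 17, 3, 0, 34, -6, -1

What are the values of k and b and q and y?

k = 10, b = 8, q = 11, y = 19

The known cells in row 1 total 49, leaving 59 − 49 = 10 for the blank.
The known cells in column 2 total 51, leaving 59 − 51 = 8 for the blank.
The known cells in row 2 total 40, leaving 59 − 40 = 19 for the blank.
The known cells in row 7 total 48, leaving 59 − 48 = 11 for the blank.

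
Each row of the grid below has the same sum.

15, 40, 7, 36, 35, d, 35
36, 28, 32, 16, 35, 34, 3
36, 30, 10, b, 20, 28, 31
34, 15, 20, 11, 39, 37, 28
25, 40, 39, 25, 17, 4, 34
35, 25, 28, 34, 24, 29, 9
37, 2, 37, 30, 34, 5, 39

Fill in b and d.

b = 29, d = 16

Row 2 sums to 184 and so does row 4; that's the common total.
In row 3 the known cells total 155, leaving 184 − 155 = 29.
In row 1 the known cells total 168, leaving 184 − 168 = 16.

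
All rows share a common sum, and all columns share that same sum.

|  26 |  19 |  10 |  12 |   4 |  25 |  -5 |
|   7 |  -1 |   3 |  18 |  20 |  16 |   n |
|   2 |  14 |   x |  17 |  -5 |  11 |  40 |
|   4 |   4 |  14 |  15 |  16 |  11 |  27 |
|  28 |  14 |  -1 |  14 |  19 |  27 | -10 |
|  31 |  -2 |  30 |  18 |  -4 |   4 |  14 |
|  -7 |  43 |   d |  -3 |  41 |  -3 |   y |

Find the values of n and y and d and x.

n = 28, y = -3, d = 23, x = 12

Rows 1 and 4 both sum to 91, so that's the common total.
The known cells in row 2 total 63, leaving 91 − 63 = 28 for the blank.
The known cells in column 7 total 94, leaving 91 − 94 = -3 for the blank.
The known cells in row 7 total 68, leaving 91 − 68 = 23 for the blank.
The known cells in row 3 total 79, leaving 91 − 79 = 12 for the blank.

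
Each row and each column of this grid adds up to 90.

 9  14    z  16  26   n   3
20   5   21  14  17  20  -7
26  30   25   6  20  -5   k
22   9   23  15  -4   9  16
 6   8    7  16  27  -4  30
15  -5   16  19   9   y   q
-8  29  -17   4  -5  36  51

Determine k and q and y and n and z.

Column 3: 21 + 25 + 23 + 7 + 16 − 17 = 75, so its missing entry is 90 − 75 = 15.
Row 3: 26 + 30 + 25 + 6 + 20 − 5 = 102, so its missing entry is 90 − 102 = -12.
Column 7: 3 − 7 − 12 + 16 + 30 + 51 = 81, so its missing entry is 90 − 81 = 9.
Row 6: 15 − 5 + 16 + 19 + 9 + 9 = 63, so its missing entry is 90 − 63 = 27.
Row 1: 9 + 14 + 15 + 16 + 26 + 3 = 83, so its missing entry is 90 − 83 = 7.

k = -12, q = 9, y = 27, n = 7, z = 15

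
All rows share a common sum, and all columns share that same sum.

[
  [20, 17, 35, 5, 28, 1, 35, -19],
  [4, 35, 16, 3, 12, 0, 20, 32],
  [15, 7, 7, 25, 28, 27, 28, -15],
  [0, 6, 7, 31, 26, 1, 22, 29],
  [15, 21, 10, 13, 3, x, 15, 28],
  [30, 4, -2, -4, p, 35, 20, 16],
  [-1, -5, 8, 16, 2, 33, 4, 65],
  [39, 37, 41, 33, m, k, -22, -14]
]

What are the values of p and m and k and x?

p = 23, m = 0, k = 8, x = 17

Rows 1 and 2 both sum to 122, so that's the common total.
The known cells in row 5 total 105, leaving 122 − 105 = 17 for the blank.
The known cells in row 6 total 99, leaving 122 − 99 = 23 for the blank.
The known cells in column 5 total 122, leaving 122 − 122 = 0 for the blank.
The known cells in row 8 total 114, leaving 122 − 114 = 8 for the blank.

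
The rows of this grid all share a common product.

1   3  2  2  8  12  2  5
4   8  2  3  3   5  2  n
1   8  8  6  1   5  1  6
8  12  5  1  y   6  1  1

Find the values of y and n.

y = 4, n = 2

Rows 1 and 3 each multiply to 11520, so every row has product 11520.
Row 4: 8×12×5×1×6×1×1 = 2880, so the missing entry is 11520 ÷ 2880 = 4.
Row 2: 4×8×2×3×3×5×2 = 5760, so the missing entry is 11520 ÷ 5760 = 2.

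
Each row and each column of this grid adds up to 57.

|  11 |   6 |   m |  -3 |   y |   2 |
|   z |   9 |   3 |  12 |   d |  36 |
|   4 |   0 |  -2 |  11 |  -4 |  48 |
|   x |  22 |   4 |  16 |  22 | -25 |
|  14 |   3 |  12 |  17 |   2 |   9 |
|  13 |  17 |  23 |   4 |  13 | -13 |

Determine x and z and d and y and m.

x = 18, z = -3, d = 0, y = 24, m = 17

The known cells in row 4 total 39, leaving 57 − 39 = 18 for the blank.
The known cells in column 3 total 40, leaving 57 − 40 = 17 for the blank.
The known cells in row 1 total 33, leaving 57 − 33 = 24 for the blank.
The known cells in column 5 total 57, leaving 57 − 57 = 0 for the blank.
The known cells in row 2 total 60, leaving 57 − 60 = -3 for the blank.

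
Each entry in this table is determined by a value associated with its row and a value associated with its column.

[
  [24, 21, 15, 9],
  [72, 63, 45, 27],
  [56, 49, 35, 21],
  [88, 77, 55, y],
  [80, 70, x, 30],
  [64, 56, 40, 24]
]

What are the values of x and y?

x = 50, y = 33

Each row is a constant multiple of every other row — this is a multiplication table with the headers hidden.
Row 5 is 70/21 = 10/3 times row 1, so its entry in column 3 is 15 × 10/3 = 50.
Row 4 is 77/21 = 11/3 times row 1, so its entry in column 4 is 9 × 11/3 = 33.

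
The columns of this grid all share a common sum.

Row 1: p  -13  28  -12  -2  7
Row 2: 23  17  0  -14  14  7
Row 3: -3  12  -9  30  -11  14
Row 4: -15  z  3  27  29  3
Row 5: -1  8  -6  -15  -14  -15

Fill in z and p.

z = -8, p = 12

Column 3 sums to 16 and so does column 4; that's the common total.
In column 2 the known cells total 24, leaving 16 − 24 = -8.
In column 1 the known cells total 4, leaving 16 − 4 = 12.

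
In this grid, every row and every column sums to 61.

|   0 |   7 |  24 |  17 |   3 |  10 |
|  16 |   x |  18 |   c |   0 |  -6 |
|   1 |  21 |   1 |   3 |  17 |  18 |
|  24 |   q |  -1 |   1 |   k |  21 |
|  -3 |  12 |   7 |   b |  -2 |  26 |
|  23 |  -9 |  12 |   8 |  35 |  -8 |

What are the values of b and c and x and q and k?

b = 21, c = 11, x = 22, q = 8, k = 8

Column 5: 3 + 0 + 17 − 2 + 35 = 53, so its missing entry is 61 − 53 = 8.
Row 5: -3 + 12 + 7 − 2 + 26 = 40, so its missing entry is 61 − 40 = 21.
Row 4: 24 − 1 + 1 + 8 + 21 = 53, so its missing entry is 61 − 53 = 8.
Column 2: 7 + 21 + 8 + 12 − 9 = 39, so its missing entry is 61 − 39 = 22.
Row 2: 16 + 22 + 18 + 0 − 6 = 50, so its missing entry is 61 − 50 = 11.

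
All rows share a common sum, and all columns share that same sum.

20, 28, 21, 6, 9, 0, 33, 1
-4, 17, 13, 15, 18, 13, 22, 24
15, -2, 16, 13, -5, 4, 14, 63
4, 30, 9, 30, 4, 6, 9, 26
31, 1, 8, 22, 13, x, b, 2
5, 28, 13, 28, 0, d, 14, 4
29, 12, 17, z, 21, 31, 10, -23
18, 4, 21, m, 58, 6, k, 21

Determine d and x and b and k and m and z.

Rows 1 and 2 both sum to 118, so that's the common total.
Row 6: 5 + 28 + 13 + 28 + 0 + 14 + 4 = 92, so its missing entry is 118 − 92 = 26.
Column 6: 0 + 13 + 4 + 6 + 26 + 31 + 6 = 86, so its missing entry is 118 − 86 = 32.
Row 5: 31 + 1 + 8 + 22 + 13 + 32 + 2 = 109, so its missing entry is 118 − 109 = 9.
Column 7: 33 + 22 + 14 + 9 + 9 + 14 + 10 = 111, so its missing entry is 118 − 111 = 7.
Row 8: 18 + 4 + 21 + 58 + 6 + 7 + 21 = 135, so its missing entry is 118 − 135 = -17.
Row 7: 29 + 12 + 17 + 21 + 31 + 10 − 23 = 97, so its missing entry is 118 − 97 = 21.

d = 26, x = 32, b = 9, k = 7, m = -17, z = 21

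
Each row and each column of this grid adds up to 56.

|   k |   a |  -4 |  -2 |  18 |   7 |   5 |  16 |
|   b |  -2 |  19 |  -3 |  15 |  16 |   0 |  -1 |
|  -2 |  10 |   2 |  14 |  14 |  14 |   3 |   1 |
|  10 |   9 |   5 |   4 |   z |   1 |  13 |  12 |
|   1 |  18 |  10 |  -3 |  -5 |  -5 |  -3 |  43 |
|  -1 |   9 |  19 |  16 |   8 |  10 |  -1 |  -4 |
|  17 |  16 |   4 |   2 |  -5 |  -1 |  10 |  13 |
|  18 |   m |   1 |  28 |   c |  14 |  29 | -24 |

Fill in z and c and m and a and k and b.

z = 2, c = 9, m = -19, a = 15, k = 1, b = 12

Row 4: 10 + 9 + 5 + 4 + 1 + 13 + 12 = 54, so its missing entry is 56 − 54 = 2.
Column 5: 18 + 15 + 14 + 2 − 5 + 8 − 5 = 47, so its missing entry is 56 − 47 = 9.
Row 8: 18 + 1 + 28 + 9 + 14 + 29 − 24 = 75, so its missing entry is 56 − 75 = -19.
Column 2: -2 + 10 + 9 + 18 + 9 + 16 − 19 = 41, so its missing entry is 56 − 41 = 15.
Row 1: 15 − 4 − 2 + 18 + 7 + 5 + 16 = 55, so its missing entry is 56 − 55 = 1.
Row 2: -2 + 19 − 3 + 15 + 16 + 0 − 1 = 44, so its missing entry is 56 − 44 = 12.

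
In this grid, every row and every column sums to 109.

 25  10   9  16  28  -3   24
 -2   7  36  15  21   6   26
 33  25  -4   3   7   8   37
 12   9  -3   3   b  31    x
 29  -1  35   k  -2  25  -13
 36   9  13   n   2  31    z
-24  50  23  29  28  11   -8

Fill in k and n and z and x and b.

The known cells in column 5 total 84, leaving 109 − 84 = 25 for the blank.
The known cells in row 5 total 73, leaving 109 − 73 = 36 for the blank.
The known cells in row 4 total 77, leaving 109 − 77 = 32 for the blank.
The known cells in column 7 total 98, leaving 109 − 98 = 11 for the blank.
The known cells in row 6 total 102, leaving 109 − 102 = 7 for the blank.

k = 36, n = 7, z = 11, x = 32, b = 25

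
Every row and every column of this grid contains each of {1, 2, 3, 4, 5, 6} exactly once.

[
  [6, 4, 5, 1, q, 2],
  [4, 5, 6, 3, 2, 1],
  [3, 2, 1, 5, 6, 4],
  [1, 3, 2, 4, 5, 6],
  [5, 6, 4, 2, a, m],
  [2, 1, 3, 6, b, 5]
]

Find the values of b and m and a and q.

At (row 5, col 6): column 6 already has {1, 2, 4, 5, 6}, so the value is 3.
For row 5, column 5: row 5 already has {2, 3, 4, 5, 6}; that leaves 1.
At (row 6, col 5): row 6 already has {1, 2, 3, 5, 6}, so the value is 4.
At (row 1, col 5): row 1 already has {1, 2, 4, 5, 6}, so the value is 3.

b = 4, m = 3, a = 1, q = 3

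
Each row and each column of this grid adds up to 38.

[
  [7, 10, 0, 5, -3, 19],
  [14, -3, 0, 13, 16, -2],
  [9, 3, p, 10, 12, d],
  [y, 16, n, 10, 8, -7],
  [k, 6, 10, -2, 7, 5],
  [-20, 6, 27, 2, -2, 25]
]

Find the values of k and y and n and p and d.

k = 12, y = 16, n = -5, p = 6, d = -2

The known cells in row 5 total 26, leaving 38 − 26 = 12 for the blank.
The known cells in column 1 total 22, leaving 38 − 22 = 16 for the blank.
The known cells in row 4 total 43, leaving 38 − 43 = -5 for the blank.
The known cells in column 3 total 32, leaving 38 − 32 = 6 for the blank.
The known cells in row 3 total 40, leaving 38 − 40 = -2 for the blank.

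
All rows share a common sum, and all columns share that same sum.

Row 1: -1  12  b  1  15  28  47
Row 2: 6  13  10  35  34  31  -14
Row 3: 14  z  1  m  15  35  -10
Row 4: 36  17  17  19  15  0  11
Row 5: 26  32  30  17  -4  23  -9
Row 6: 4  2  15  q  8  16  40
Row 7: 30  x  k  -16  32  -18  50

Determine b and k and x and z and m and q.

Rows 2 and 4 both sum to 115, so that's the common total.
The known cells in row 1 total 102, leaving 115 − 102 = 13 for the blank.
The known cells in column 3 total 86, leaving 115 − 86 = 29 for the blank.
The known cells in row 7 total 107, leaving 115 − 107 = 8 for the blank.
The known cells in column 2 total 84, leaving 115 − 84 = 31 for the blank.
The known cells in row 3 total 86, leaving 115 − 86 = 29 for the blank.
The known cells in row 6 total 85, leaving 115 − 85 = 30 for the blank.

b = 13, k = 29, x = 8, z = 31, m = 29, q = 30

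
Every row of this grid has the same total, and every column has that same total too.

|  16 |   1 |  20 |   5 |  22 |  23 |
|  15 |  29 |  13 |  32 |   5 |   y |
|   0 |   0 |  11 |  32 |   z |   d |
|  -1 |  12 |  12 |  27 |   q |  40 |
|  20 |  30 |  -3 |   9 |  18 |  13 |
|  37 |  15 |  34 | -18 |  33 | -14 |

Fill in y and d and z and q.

y = -7, d = 32, z = 12, q = -3

Rows 1 and 5 both sum to 87, so that's the common total.
Row 4: -1 + 12 + 12 + 27 + 40 = 90, so its missing entry is 87 − 90 = -3.
Column 5: 22 + 5 − 3 + 18 + 33 = 75, so its missing entry is 87 − 75 = 12.
Row 3: 0 + 0 + 11 + 32 + 12 = 55, so its missing entry is 87 − 55 = 32.
Row 2: 15 + 29 + 13 + 32 + 5 = 94, so its missing entry is 87 − 94 = -7.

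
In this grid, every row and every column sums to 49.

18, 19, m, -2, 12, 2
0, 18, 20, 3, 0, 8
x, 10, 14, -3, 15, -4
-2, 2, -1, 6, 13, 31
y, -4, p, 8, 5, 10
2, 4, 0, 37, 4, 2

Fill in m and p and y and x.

Row 1 has 18 + 19 − 2 + 12 + 2 = 49; the blank must be 49 − 49 = 0.
Row 3 has 10 + 14 − 3 + 15 − 4 = 32; the blank must be 49 − 32 = 17.
Column 1 has 18 + 0 + 17 − 2 + 2 = 35; the blank must be 49 − 35 = 14.
Row 5 has 14 − 4 + 8 + 5 + 10 = 33; the blank must be 49 − 33 = 16.

m = 0, p = 16, y = 14, x = 17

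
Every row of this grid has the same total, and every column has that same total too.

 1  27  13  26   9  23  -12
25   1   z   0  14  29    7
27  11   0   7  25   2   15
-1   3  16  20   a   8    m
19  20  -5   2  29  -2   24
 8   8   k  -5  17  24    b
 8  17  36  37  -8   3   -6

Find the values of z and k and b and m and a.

Rows 1 and 3 both sum to 87, so that's the common total.
Row 2 has 25 + 1 + 0 + 14 + 29 + 7 = 76; the blank must be 87 − 76 = 11.
Column 5 has 9 + 14 + 25 + 29 + 17 − 8 = 86; the blank must be 87 − 86 = 1.
Row 4 has -1 + 3 + 16 + 20 + 1 + 8 = 47; the blank must be 87 − 47 = 40.
Column 7 has -12 + 7 + 15 + 40 + 24 − 6 = 68; the blank must be 87 − 68 = 19.
Row 6 has 8 + 8 − 5 + 17 + 24 + 19 = 71; the blank must be 87 − 71 = 16.

z = 11, k = 16, b = 19, m = 40, a = 1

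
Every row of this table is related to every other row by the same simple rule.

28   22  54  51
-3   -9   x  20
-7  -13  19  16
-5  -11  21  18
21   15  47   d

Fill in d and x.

The difference between any two rows is the same in every column — this is an addition table with the headers hidden.
Row 5 minus row 1 is 21 − 28 = -7, so its entry in column 4 is 51 + (-7) = 44.
Row 2 minus row 1 is -3 − 28 = -31, so its entry in column 3 is 54 + (-31) = 23.

d = 44, x = 23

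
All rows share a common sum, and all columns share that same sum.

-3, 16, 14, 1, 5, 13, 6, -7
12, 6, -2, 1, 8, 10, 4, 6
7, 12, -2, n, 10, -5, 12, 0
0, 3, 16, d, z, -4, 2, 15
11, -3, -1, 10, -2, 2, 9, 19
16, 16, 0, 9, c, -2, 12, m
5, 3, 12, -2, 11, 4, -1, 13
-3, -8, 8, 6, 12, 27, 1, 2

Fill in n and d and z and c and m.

n = 11, d = 9, z = 4, c = -3, m = -3

Rows 1 and 2 both sum to 45, so that's the common total.
Column 8 has -7 + 6 + 0 + 15 + 19 + 13 + 2 = 48; the blank must be 45 − 48 = -3.
Row 6 has 16 + 16 + 0 + 9 − 2 + 12 − 3 = 48; the blank must be 45 − 48 = -3.
Column 5 has 5 + 8 + 10 − 2 − 3 + 11 + 12 = 41; the blank must be 45 − 41 = 4.
Row 3 has 7 + 12 − 2 + 10 − 5 + 12 + 0 = 34; the blank must be 45 − 34 = 11.
Row 4 has 0 + 3 + 16 + 4 − 4 + 2 + 15 = 36; the blank must be 45 − 36 = 9.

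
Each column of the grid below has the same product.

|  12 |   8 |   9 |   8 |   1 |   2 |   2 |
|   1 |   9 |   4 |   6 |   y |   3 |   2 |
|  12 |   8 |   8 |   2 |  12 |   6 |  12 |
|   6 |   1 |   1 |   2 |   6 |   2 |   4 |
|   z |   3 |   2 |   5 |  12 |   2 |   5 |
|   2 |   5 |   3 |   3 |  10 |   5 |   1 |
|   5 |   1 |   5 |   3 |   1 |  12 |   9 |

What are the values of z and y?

Columns 3 and 6 each multiply to 8640, so every column has product 8640.
Column 1: 12×1×12×6×2×5 = 8640, so the missing entry is 8640 ÷ 8640 = 1.
Column 5: 1×12×6×12×10×1 = 8640, so the missing entry is 8640 ÷ 8640 = 1.

z = 1, y = 1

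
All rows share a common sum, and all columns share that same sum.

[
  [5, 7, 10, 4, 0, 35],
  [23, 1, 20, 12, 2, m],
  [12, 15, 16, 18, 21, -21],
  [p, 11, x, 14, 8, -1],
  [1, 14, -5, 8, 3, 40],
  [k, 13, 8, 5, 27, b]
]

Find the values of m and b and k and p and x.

Rows 1 and 3 both sum to 61, so that's the common total.
Row 2 has 23 + 1 + 20 + 12 + 2 = 58; the blank must be 61 − 58 = 3.
Column 6 has 35 + 3 − 21 − 1 + 40 = 56; the blank must be 61 − 56 = 5.
Row 6 has 13 + 8 + 5 + 27 + 5 = 58; the blank must be 61 − 58 = 3.
Column 1 has 5 + 23 + 12 + 1 + 3 = 44; the blank must be 61 − 44 = 17.
Row 4 has 17 + 11 + 14 + 8 − 1 = 49; the blank must be 61 − 49 = 12.

m = 3, b = 5, k = 3, p = 17, x = 12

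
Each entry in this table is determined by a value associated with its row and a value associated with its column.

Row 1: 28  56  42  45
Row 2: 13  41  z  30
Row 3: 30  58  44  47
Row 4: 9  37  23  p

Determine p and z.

p = 26, z = 27

The difference between any two rows is the same in every column — this is an addition table with the headers hidden.
Row 4 minus row 1 is 37 − 56 = -19, so its entry in column 4 is 45 + (-19) = 26.
Row 2 minus row 1 is 41 − 56 = -15, so its entry in column 3 is 42 + (-15) = 27.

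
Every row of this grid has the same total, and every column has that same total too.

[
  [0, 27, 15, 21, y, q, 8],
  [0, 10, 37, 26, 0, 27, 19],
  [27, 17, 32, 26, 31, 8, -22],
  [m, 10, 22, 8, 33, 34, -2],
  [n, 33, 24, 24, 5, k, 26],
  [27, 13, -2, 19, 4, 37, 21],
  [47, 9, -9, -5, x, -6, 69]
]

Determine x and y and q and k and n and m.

Rows 2 and 3 both sum to 119, so that's the common total.
Row 7 has 47 + 9 − 9 − 5 − 6 + 69 = 105; the blank must be 119 − 105 = 14.
Column 5 has 0 + 31 + 33 + 5 + 4 + 14 = 87; the blank must be 119 − 87 = 32.
Row 4 has 10 + 22 + 8 + 33 + 34 − 2 = 105; the blank must be 119 − 105 = 14.
Column 1 has 0 + 0 + 27 + 14 + 27 + 47 = 115; the blank must be 119 − 115 = 4.
Row 5 has 4 + 33 + 24 + 24 + 5 + 26 = 116; the blank must be 119 − 116 = 3.
Row 1 has 0 + 27 + 15 + 21 + 32 + 8 = 103; the blank must be 119 − 103 = 16.

x = 14, y = 32, q = 16, k = 3, n = 4, m = 14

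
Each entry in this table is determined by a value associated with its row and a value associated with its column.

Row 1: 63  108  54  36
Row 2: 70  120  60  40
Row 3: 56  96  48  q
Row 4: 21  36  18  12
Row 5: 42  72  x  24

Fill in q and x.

Each row is a constant multiple of every other row — this is a multiplication table with the headers hidden.
Row 3 is 56/63 = 8/9 times row 1, so its entry in column 4 is 36 × 8/9 = 32.
Row 5 is 42/63 = 2/3 times row 1, so its entry in column 3 is 54 × 2/3 = 36.

q = 32, x = 36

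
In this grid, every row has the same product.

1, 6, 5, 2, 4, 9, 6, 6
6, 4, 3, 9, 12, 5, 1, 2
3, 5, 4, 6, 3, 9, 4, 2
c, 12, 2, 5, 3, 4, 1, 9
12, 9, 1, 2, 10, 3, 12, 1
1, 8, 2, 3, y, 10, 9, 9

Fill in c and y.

c = 6, y = 2

Rows 1 and 2 each multiply to 77760, so every row has product 77760.
Row 4: 12×2×5×3×4×1×9 = 12960, so the missing entry is 77760 ÷ 12960 = 6.
Row 6: 1×8×2×3×10×9×9 = 38880, so the missing entry is 77760 ÷ 38880 = 2.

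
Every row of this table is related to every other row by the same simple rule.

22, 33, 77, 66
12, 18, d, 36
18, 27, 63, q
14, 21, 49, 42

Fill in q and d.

q = 54, d = 42

Each row is a constant multiple of every other row — this is a multiplication table with the headers hidden.
Row 3 is 27/33 = 9/11 times row 1, so its entry in column 4 is 66 × 9/11 = 54.
Row 2 is 18/33 = 6/11 times row 1, so its entry in column 3 is 77 × 6/11 = 42.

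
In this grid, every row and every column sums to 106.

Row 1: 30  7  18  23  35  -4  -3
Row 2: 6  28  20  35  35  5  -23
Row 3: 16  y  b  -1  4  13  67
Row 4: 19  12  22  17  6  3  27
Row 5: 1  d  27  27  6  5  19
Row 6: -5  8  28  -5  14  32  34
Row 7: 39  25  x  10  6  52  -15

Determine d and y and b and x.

Row 7 has 39 + 25 + 10 + 6 + 52 − 15 = 117; the blank must be 106 − 117 = -11.
Row 5 has 1 + 27 + 27 + 6 + 5 + 19 = 85; the blank must be 106 − 85 = 21.
Column 2 has 7 + 28 + 12 + 21 + 8 + 25 = 101; the blank must be 106 − 101 = 5.
Row 3 has 16 + 5 − 1 + 4 + 13 + 67 = 104; the blank must be 106 − 104 = 2.

d = 21, y = 5, b = 2, x = -11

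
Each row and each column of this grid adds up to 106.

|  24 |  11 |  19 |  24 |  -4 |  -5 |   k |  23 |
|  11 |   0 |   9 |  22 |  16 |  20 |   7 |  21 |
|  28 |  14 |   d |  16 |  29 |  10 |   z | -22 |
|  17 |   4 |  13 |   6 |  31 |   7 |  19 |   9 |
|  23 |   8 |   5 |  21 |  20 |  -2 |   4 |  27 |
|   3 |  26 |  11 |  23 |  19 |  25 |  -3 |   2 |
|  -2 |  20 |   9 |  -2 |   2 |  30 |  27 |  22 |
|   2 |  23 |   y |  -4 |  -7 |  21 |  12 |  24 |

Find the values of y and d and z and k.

Row 1: 24 + 11 + 19 + 24 − 4 − 5 + 23 = 92, so its missing entry is 106 − 92 = 14.
Column 7: 14 + 7 + 19 + 4 − 3 + 27 + 12 = 80, so its missing entry is 106 − 80 = 26.
Row 8: 2 + 23 − 4 − 7 + 21 + 12 + 24 = 71, so its missing entry is 106 − 71 = 35.
Row 3: 28 + 14 + 16 + 29 + 10 + 26 − 22 = 101, so its missing entry is 106 − 101 = 5.

y = 35, d = 5, z = 26, k = 14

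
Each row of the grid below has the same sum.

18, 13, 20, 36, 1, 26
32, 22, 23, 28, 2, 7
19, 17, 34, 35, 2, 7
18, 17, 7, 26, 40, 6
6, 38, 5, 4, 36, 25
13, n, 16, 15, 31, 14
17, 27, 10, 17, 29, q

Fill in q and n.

q = 14, n = 25

Row 2 sums to 114 and so does row 4; that's the common total.
In row 7 the known cells total 100, leaving 114 − 100 = 14.
In row 6 the known cells total 89, leaving 114 − 89 = 25.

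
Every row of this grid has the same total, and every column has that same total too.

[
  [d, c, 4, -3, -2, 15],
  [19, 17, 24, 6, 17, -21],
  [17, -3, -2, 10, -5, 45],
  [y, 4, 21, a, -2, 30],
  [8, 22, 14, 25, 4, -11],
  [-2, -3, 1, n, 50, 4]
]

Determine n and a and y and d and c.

Rows 2 and 3 both sum to 62, so that's the common total.
Column 2: 17 − 3 + 4 + 22 − 3 = 37, so its missing entry is 62 − 37 = 25.
Row 1: 25 + 4 − 3 − 2 + 15 = 39, so its missing entry is 62 − 39 = 23.
Column 1: 23 + 19 + 17 + 8 − 2 = 65, so its missing entry is 62 − 65 = -3.
Row 4: -3 + 4 + 21 − 2 + 30 = 50, so its missing entry is 62 − 50 = 12.
Row 6: -2 − 3 + 1 + 50 + 4 = 50, so its missing entry is 62 − 50 = 12.

n = 12, a = 12, y = -3, d = 23, c = 25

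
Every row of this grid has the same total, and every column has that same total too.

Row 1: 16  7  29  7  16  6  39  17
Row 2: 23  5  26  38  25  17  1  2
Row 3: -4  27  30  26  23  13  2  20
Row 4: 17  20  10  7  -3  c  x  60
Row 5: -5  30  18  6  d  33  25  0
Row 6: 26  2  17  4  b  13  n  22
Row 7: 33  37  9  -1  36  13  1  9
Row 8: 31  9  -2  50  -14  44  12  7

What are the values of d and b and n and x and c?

Rows 1 and 2 both sum to 137, so that's the common total.
The known cells in row 5 total 107, leaving 137 − 107 = 30 for the blank.
The known cells in column 5 total 113, leaving 137 − 113 = 24 for the blank.
The known cells in row 6 total 108, leaving 137 − 108 = 29 for the blank.
The known cells in column 7 total 109, leaving 137 − 109 = 28 for the blank.
The known cells in row 4 total 139, leaving 137 − 139 = -2 for the blank.

d = 30, b = 24, n = 29, x = 28, c = -2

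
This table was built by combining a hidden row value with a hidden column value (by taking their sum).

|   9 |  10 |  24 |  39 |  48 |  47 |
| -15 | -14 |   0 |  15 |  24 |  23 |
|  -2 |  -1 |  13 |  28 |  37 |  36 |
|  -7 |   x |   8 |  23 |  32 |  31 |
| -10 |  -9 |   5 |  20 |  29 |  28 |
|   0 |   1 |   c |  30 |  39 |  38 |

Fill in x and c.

The difference between any two rows is the same in every column — this is an addition table with the headers hidden.
Row 4 minus row 1 is 32 − 48 = -16, so its entry in column 2 is 10 + (-16) = -6.
Row 6 minus row 1 is 39 − 48 = -9, so its entry in column 3 is 24 + (-9) = 15.

x = -6, c = 15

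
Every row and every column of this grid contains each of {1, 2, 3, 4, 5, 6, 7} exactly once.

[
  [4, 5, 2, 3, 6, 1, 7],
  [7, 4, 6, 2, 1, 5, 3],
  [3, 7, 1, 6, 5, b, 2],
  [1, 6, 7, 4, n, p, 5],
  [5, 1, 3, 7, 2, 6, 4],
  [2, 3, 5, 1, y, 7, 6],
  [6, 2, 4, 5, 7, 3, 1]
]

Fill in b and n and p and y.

b = 4, n = 3, p = 2, y = 4

At (row 6, col 5): row 6 already has {1, 2, 3, 5, 6, 7}, so the value is 4.
For row 3, column 6: row 3 already has {1, 2, 3, 5, 6, 7}; that leaves 4.
For row 4, column 5: column 5 already has {1, 2, 4, 5, 6, 7}; that leaves 3.
For row 4, column 6: row 4 already has {1, 3, 4, 5, 6, 7}; that leaves 2.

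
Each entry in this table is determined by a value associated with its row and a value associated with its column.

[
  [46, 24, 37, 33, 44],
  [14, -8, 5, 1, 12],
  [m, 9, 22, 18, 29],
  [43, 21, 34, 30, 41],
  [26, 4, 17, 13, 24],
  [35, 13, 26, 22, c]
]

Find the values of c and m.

The difference between any two rows is the same in every column — this is an addition table with the headers hidden.
Row 6 minus row 1 is 22 − 33 = -11, so its entry in column 5 is 44 + (-11) = 33.
Row 3 minus row 1 is 18 − 33 = -15, so its entry in column 1 is 46 + (-15) = 31.

c = 33, m = 31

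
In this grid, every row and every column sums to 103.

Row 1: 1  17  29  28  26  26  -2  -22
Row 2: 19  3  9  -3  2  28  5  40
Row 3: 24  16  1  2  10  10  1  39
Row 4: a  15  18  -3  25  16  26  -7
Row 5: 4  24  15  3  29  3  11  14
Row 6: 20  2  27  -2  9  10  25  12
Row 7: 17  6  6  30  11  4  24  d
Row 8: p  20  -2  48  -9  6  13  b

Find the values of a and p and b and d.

a = 13, p = 5, b = 22, d = 5

Row 7 has 17 + 6 + 6 + 30 + 11 + 4 + 24 = 98; the blank must be 103 − 98 = 5.
Column 8 has -22 + 40 + 39 − 7 + 14 + 12 + 5 = 81; the blank must be 103 − 81 = 22.
Row 8 has 20 − 2 + 48 − 9 + 6 + 13 + 22 = 98; the blank must be 103 − 98 = 5.
Row 4 has 15 + 18 − 3 + 25 + 16 + 26 − 7 = 90; the blank must be 103 − 90 = 13.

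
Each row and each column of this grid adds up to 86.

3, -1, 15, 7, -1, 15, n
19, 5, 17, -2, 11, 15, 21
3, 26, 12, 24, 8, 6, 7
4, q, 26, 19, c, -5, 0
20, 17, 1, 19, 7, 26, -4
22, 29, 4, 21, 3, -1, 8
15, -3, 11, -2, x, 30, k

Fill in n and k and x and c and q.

The known cells in column 2 total 73, leaving 86 − 73 = 13 for the blank.
The known cells in row 4 total 57, leaving 86 − 57 = 29 for the blank.
The known cells in column 5 total 57, leaving 86 − 57 = 29 for the blank.
The known cells in row 1 total 38, leaving 86 − 38 = 48 for the blank.
The known cells in row 7 total 80, leaving 86 − 80 = 6 for the blank.

n = 48, k = 6, x = 29, c = 29, q = 13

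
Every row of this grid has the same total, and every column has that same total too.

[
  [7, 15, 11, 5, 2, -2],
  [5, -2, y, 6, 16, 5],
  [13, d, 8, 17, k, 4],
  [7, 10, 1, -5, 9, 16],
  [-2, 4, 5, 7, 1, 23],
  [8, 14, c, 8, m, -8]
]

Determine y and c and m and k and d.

y = 8, c = 5, m = 11, k = -1, d = -3

Rows 1 and 4 both sum to 38, so that's the common total.
Row 2: 5 − 2 + 6 + 16 + 5 = 30, so its missing entry is 38 − 30 = 8.
Column 2: 15 − 2 + 10 + 4 + 14 = 41, so its missing entry is 38 − 41 = -3.
Row 3: 13 − 3 + 8 + 17 + 4 = 39, so its missing entry is 38 − 39 = -1.
Column 5: 2 + 16 − 1 + 9 + 1 = 27, so its missing entry is 38 − 27 = 11.
Row 6: 8 + 14 + 8 + 11 − 8 = 33, so its missing entry is 38 − 33 = 5.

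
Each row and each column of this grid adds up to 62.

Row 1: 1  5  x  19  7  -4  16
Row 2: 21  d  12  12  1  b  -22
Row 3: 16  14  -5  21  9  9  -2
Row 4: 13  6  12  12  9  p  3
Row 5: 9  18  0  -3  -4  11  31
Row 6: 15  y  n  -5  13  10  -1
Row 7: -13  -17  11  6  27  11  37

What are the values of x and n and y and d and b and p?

Row 1: 1 + 5 + 19 + 7 − 4 + 16 = 44, so its missing entry is 62 − 44 = 18.
Row 4: 13 + 6 + 12 + 12 + 9 + 3 = 55, so its missing entry is 62 − 55 = 7.
Column 6: -4 + 9 + 7 + 11 + 10 + 11 = 44, so its missing entry is 62 − 44 = 18.
Row 2: 21 + 12 + 12 + 1 + 18 − 22 = 42, so its missing entry is 62 − 42 = 20.
Column 2: 5 + 20 + 14 + 6 + 18 − 17 = 46, so its missing entry is 62 − 46 = 16.
Row 6: 15 + 16 − 5 + 13 + 10 − 1 = 48, so its missing entry is 62 − 48 = 14.

x = 18, n = 14, y = 16, d = 20, b = 18, p = 7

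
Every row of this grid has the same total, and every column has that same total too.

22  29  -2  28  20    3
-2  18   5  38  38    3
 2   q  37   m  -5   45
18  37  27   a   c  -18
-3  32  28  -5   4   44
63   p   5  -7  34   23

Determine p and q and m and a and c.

p = -18, q = 2, m = 19, a = 27, c = 9

Rows 1 and 2 both sum to 100, so that's the common total.
Column 5: 20 + 38 − 5 + 4 + 34 = 91, so its missing entry is 100 − 91 = 9.
Row 6: 63 + 5 − 7 + 34 + 23 = 118, so its missing entry is 100 − 118 = -18.
Column 2: 29 + 18 + 37 + 32 − 18 = 98, so its missing entry is 100 − 98 = 2.
Row 3: 2 + 2 + 37 − 5 + 45 = 81, so its missing entry is 100 − 81 = 19.
Row 4: 18 + 37 + 27 + 9 − 18 = 73, so its missing entry is 100 − 73 = 27.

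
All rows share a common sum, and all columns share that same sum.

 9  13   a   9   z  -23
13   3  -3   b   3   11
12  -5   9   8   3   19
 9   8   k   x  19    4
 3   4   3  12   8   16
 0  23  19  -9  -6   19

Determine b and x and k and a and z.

Rows 3 and 5 both sum to 46, so that's the common total.
Column 5 has 3 + 3 + 19 + 8 − 6 = 27; the blank must be 46 − 27 = 19.
Row 1 has 9 + 13 + 9 + 19 − 23 = 27; the blank must be 46 − 27 = 19.
Column 3 has 19 − 3 + 9 + 3 + 19 = 47; the blank must be 46 − 47 = -1.
Row 4 has 9 + 8 − 1 + 19 + 4 = 39; the blank must be 46 − 39 = 7.
Row 2 has 13 + 3 − 3 + 3 + 11 = 27; the blank must be 46 − 27 = 19.

b = 19, x = 7, k = -1, a = 19, z = 19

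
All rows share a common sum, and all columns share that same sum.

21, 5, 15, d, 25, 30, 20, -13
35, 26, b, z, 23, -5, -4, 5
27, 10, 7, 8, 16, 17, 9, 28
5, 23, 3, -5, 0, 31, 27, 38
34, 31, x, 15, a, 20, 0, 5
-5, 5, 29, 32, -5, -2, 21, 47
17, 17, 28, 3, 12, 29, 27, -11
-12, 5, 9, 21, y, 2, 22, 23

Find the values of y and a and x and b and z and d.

Rows 3 and 4 both sum to 122, so that's the common total.
Row 8 has -12 + 5 + 9 + 21 + 2 + 22 + 23 = 70; the blank must be 122 − 70 = 52.
Column 5 has 25 + 23 + 16 + 0 − 5 + 12 + 52 = 123; the blank must be 122 − 123 = -1.
Row 1 has 21 + 5 + 15 + 25 + 30 + 20 − 13 = 103; the blank must be 122 − 103 = 19.
Row 5 has 34 + 31 + 15 − 1 + 20 + 0 + 5 = 104; the blank must be 122 − 104 = 18.
Column 3 has 15 + 7 + 3 + 18 + 29 + 28 + 9 = 109; the blank must be 122 − 109 = 13.
Row 2 has 35 + 26 + 13 + 23 − 5 − 4 + 5 = 93; the blank must be 122 − 93 = 29.

y = 52, a = -1, x = 18, b = 13, z = 29, d = 19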